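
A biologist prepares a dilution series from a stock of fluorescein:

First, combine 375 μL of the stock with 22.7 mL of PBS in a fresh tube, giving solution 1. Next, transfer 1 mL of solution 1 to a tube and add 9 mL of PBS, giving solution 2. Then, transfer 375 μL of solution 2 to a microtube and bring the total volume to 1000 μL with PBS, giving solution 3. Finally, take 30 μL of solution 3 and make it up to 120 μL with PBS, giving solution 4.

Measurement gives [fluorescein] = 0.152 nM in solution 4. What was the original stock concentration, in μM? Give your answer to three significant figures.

0.998 μM

Step 1: 375 μL + 22.7 mL = 23075 μL total → factor 23075/375 = 61.533
Step 2: 1 mL + 9 mL = 10 mL total → factor 10/1 = 10
Step 3: 375 μL brought to 1000 μL → factor 1000/375 = 2.6667
Step 4: 30 μL brought to 120 μL → factor 120/30 = 4
Overall dilution factor = 61.533 × 10 × 2.6667 × 4 = 6563.6
Stock = 0.152 nM × 6563.6 = 997.7 nM = 0.998 μM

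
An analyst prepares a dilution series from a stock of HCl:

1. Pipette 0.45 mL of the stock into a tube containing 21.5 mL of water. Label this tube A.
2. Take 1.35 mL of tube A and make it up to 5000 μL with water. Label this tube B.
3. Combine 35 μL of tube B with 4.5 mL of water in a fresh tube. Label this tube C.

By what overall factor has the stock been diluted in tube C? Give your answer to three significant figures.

2.34 × 10^4

Step 1: 0.45 mL + 21.5 mL = 21.95 mL total → factor 21.95/0.45 = 48.778
Step 2: 1.35 mL brought to 5000 μL → factor 5/1.35 = 3.7037
Step 3: 35 μL + 4.5 mL = 4535 μL total → factor 4535/35 = 129.57
Overall dilution factor = 48.778 × 3.7037 × 129.57 = 23408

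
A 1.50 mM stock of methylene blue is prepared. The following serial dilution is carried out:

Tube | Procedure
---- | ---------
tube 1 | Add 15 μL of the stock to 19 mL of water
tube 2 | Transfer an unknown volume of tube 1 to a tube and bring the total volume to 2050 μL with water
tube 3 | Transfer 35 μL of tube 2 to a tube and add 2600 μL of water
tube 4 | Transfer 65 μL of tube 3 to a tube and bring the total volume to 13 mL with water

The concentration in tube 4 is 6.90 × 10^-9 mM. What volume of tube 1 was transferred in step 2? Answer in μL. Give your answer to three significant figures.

Step 1: 15 μL + 19 mL = 19015 μL total → factor 19015/15 = 1267.7
Step 2: v brought to 2050 μL → factor = 2050 μL/v
Step 3: 35 μL + 2600 μL = 2635 μL total → factor 2635/35 = 75.286
Step 4: 65 μL brought to 13 mL → factor 13000/65 = 200
Product of known-step factors = 1.9087 × 10^7
Overall factor = 1.50 mM / (6.90 × 10^-9 mM) = 2.1739 × 10^8
Step-2 factor = 2.1739 × 10^8 / 1.9087 × 10^7 = 11.389
v = 2050 μL / 11.389 = 180 μL

180 μL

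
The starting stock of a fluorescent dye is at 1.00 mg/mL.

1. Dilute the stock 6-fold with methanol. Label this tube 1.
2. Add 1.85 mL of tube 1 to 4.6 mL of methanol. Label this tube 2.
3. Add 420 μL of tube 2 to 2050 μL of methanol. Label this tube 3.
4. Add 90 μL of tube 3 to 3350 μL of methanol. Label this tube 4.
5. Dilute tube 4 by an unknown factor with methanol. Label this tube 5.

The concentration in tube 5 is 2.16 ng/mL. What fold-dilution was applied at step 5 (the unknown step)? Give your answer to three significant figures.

Step 1: 6-fold → factor 6
Step 2: 1.85 mL + 4.6 mL = 6.45 mL total → factor 6.45/1.85 = 3.4865
Step 3: 420 μL + 2050 μL = 2470 μL total → factor 2470/420 = 5.881
Step 4: 90 μL + 3350 μL = 3440 μL total → factor 3440/90 = 38.222
Step 5: unknown factor x
Product of known-step factors = 4702.2
Overall factor = 1.00 mg/mL / (2.16 ng/mL) = 4.6296 × 10^5
x = 4.6296 × 10^5 / 4702.2 = 98.5

98.5-fold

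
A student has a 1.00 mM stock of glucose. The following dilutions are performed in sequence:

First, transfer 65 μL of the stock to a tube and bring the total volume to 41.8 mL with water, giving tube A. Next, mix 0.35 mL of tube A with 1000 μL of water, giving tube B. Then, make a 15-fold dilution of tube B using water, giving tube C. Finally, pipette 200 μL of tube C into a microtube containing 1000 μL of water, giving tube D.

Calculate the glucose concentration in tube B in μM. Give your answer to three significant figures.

Step 1: 65 μL brought to 41.8 mL → factor 41800/65 = 643.08
Step 2: 0.35 mL + 1000 μL = 1.35 mL total → factor 1.35/0.35 = 3.8571
Dilution factor through tube B = 643.08 × 3.8571 = 2480.4
[tube B] = 1.00 mM / 2480.4 = 0.0004032 mM = 0.403 μM

0.403 μM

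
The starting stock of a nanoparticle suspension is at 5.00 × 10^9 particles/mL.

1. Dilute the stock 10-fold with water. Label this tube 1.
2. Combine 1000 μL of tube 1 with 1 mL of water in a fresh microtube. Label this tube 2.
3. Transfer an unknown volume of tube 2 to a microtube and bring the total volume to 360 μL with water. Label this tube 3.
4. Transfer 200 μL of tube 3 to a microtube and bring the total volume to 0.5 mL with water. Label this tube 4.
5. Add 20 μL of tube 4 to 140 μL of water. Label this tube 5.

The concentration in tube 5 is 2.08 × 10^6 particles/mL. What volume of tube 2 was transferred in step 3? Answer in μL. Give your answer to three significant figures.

Step 1: 10-fold → factor 10
Step 2: 1000 μL + 1 mL = 2000 μL total → factor 2000/1000 = 2
Step 3: v brought to 360 μL → factor = 360 μL/v
Step 4: 200 μL brought to 0.5 mL → factor 500/200 = 2.5
Step 5: 20 μL + 140 μL = 160 μL total → factor 160/20 = 8
Product of known-step factors = 400
Overall factor = 5.00 × 10^9 particles/mL / (2.08 × 10^6 particles/mL) = 2403.8
Step-3 factor = 2403.8 / 400 = 6.0096
v = 360 μL / 6.0096 = 59.9 μL

59.9 μL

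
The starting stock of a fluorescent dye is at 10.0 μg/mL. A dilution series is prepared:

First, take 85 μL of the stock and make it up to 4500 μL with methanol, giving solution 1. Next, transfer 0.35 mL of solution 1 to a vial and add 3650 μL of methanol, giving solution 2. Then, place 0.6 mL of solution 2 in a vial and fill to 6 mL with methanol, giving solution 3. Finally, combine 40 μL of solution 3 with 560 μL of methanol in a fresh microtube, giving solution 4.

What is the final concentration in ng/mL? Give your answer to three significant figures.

Step 1: 85 μL brought to 4500 μL → factor 4500/85 = 52.941
Step 2: 0.35 mL + 3650 μL = 4 mL total → factor 4/0.35 = 11.429
Step 3: 0.6 mL brought to 6 mL → factor 6/0.6 = 10
Step 4: 40 μL + 560 μL = 600 μL total → factor 600/40 = 15
Overall dilution factor = 52.941 × 11.429 × 10 × 15 = 90756
Final = 10.0 μg/mL / 90756 = 0.0001102 μg/mL = 0.110 ng/mL

0.110 ng/mL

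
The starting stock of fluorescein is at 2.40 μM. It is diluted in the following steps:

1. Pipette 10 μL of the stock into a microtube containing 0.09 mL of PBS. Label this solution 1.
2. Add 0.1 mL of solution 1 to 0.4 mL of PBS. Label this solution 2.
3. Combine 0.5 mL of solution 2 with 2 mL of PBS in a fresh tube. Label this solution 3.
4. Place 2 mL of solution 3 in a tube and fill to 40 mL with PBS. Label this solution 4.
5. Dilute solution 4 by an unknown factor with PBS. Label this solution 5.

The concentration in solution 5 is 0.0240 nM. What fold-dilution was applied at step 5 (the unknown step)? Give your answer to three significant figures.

Step 1: 10 μL + 0.09 mL = 100 μL total → factor 100/10 = 10
Step 2: 0.1 mL + 0.4 mL = 0.5 mL total → factor 0.5/0.1 = 5
Step 3: 0.5 mL + 2 mL = 2.5 mL total → factor 2.5/0.5 = 5
Step 4: 2 mL brought to 40 mL → factor 40/2 = 20
Step 5: unknown factor x
Product of known-step factors = 5000
Overall factor = 2.40 μM / (0.0240 nM) = 1 × 10^5
x = 1 × 10^5 / 5000 = 20.0

20.0-fold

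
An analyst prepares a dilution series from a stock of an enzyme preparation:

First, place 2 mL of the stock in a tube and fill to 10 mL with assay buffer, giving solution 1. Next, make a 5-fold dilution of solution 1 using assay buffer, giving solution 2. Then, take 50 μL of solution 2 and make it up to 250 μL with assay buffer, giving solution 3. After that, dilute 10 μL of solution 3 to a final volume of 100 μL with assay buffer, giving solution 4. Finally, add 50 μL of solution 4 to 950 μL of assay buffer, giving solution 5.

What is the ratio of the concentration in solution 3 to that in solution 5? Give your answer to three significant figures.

200

Step 1: 2 mL brought to 10 mL → factor 10/2 = 5
Step 2: 5-fold → factor 5
Step 3: 50 μL brought to 250 μL → factor 250/50 = 5
Step 4: 10 μL brought to 100 μL → factor 100/10 = 10
Step 5: 50 μL + 950 μL = 1000 μL total → factor 1000/50 = 20
Dilution factor to solution 3 = 125; to solution 5 = 25000
[solution 3]/[solution 5] = (factor to solution 5)/(factor to solution 3) = 25000/125 = 200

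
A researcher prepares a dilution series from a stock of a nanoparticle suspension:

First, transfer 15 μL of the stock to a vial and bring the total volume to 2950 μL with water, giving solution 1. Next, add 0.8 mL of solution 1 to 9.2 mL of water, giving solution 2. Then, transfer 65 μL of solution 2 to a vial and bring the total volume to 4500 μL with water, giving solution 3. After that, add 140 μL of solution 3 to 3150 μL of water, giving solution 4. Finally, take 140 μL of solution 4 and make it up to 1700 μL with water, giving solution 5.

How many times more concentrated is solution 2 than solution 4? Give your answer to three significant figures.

1.63 × 10^3

Step 1: 15 μL brought to 2950 μL → factor 2950/15 = 196.67
Step 2: 0.8 mL + 9.2 mL = 10 mL total → factor 10/0.8 = 12.5
Step 3: 65 μL brought to 4500 μL → factor 4500/65 = 69.231
Step 4: 140 μL + 3150 μL = 3290 μL total → factor 3290/140 = 23.5
Dilution factor to solution 2 = 2458.3; to solution 4 = 3.9995 × 10^6
[solution 2]/[solution 4] = (factor to solution 4)/(factor to solution 2) = 3.9995 × 10^6/2458.3 = 1.63 × 10^3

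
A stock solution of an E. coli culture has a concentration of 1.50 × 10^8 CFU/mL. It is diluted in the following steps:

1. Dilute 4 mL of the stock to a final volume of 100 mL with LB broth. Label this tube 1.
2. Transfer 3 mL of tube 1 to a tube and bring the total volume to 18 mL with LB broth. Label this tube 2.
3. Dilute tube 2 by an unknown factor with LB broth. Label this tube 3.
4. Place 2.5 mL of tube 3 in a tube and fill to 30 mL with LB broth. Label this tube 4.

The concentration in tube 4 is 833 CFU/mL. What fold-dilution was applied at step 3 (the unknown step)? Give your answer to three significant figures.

100-fold

Step 1: 4 mL brought to 100 mL → factor 100/4 = 25
Step 2: 3 mL brought to 18 mL → factor 18/3 = 6
Step 3: unknown factor x
Step 4: 2.5 mL brought to 30 mL → factor 30/2.5 = 12
Product of known-step factors = 1800
Overall factor = 1.50 × 10^8 CFU/mL / (833 CFU/mL) = 1.8007 × 10^5
x = 1.8007 × 10^5 / 1800 = 100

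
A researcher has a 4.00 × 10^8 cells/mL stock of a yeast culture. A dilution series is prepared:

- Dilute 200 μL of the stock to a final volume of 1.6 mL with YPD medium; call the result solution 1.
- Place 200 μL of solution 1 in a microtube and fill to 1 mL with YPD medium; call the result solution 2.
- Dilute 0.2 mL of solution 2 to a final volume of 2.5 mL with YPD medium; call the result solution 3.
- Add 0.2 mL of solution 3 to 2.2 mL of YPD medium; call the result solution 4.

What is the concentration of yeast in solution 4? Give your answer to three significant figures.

6.67 × 10^4 cells/mL

Step 1: 200 μL brought to 1.6 mL → factor 1600/200 = 8
Step 2: 200 μL brought to 1 mL → factor 1000/200 = 5
Step 3: 0.2 mL brought to 2.5 mL → factor 2.5/0.2 = 12.5
Step 4: 0.2 mL + 2.2 mL = 2.4 mL total → factor 2.4/0.2 = 12
Overall dilution factor = 8 × 5 × 12.5 × 12 = 6000
Final = 4.00 × 10^8 cells/mL / 6000 = 6.67 × 10^4 cells/mL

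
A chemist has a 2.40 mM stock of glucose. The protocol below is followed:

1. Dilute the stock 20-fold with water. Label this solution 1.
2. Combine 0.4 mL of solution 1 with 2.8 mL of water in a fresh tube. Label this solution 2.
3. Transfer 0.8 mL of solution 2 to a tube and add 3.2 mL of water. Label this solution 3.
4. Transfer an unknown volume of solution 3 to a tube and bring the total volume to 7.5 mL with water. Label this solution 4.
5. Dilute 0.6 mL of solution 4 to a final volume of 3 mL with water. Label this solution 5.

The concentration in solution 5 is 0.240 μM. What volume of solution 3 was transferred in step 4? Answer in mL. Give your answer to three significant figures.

3.00 mL

Step 1: 20-fold → factor 20
Step 2: 0.4 mL + 2.8 mL = 3.2 mL total → factor 3.2/0.4 = 8
Step 3: 0.8 mL + 3.2 mL = 4 mL total → factor 4/0.8 = 5
Step 4: v brought to 7.5 mL → factor = 7.5 mL/v
Step 5: 0.6 mL brought to 3 mL → factor 3/0.6 = 5
Product of known-step factors = 4000
Overall factor = 2.40 mM / (0.240 μM) = 10000
Step-4 factor = 10000 / 4000 = 2.5
v = 7.5 mL / 2.5 = 3.00 mL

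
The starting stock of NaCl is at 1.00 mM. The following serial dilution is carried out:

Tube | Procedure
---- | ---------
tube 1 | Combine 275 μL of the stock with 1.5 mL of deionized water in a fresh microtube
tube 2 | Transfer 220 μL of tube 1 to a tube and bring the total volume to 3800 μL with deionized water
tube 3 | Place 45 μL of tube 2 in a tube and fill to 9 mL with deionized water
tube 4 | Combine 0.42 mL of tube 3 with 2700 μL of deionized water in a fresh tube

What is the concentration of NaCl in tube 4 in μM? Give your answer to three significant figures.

0.00604 μM

Step 1: 275 μL + 1.5 mL = 1775 μL total → factor 1775/275 = 6.4545
Step 2: 220 μL brought to 3800 μL → factor 3800/220 = 17.273
Step 3: 45 μL brought to 9 mL → factor 9000/45 = 200
Step 4: 0.42 mL + 2700 μL = 3.12 mL total → factor 3.12/0.42 = 7.4286
Overall dilution factor = 6.4545 × 17.273 × 200 × 7.4286 = 1.6564 × 10^5
Final = 1.00 mM / 1.6564 × 10^5 = 6.037 × 10^-6 mM = 0.00604 μM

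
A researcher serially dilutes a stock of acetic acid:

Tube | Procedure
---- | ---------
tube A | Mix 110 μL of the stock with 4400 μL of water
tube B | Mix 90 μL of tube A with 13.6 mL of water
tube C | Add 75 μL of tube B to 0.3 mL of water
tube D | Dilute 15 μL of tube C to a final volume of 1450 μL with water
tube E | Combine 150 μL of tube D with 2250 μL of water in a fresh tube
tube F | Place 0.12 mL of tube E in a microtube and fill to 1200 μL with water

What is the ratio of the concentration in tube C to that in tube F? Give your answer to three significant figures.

1.55 × 10^4

Step 1: 110 μL + 4400 μL = 4510 μL total → factor 4510/110 = 41
Step 2: 90 μL + 13.6 mL = 13690 μL total → factor 13690/90 = 152.11
Step 3: 75 μL + 0.3 mL = 375 μL total → factor 375/75 = 5
Step 4: 15 μL brought to 1450 μL → factor 1450/15 = 96.667
Step 5: 150 μL + 2250 μL = 2400 μL total → factor 2400/150 = 16
Step 6: 0.12 mL brought to 1200 μL → factor 1.2/0.12 = 10
Dilution factor to tube C = 31183; to tube F = 4.8229 × 10^8
[tube C]/[tube F] = (factor to tube F)/(factor to tube C) = 4.8229 × 10^8/31183 = 1.55 × 10^4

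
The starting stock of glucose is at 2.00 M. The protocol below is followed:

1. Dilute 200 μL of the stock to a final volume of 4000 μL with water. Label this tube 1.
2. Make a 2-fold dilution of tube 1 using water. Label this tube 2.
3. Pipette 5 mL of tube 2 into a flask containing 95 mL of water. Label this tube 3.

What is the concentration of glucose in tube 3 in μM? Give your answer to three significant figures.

2.50 × 10^3 μM

Step 1: 200 μL brought to 4000 μL → factor 4000/200 = 20
Step 2: 2-fold → factor 2
Step 3: 5 mL + 95 mL = 100 mL total → factor 100/5 = 20
Overall dilution factor = 20 × 2 × 20 = 800
Final = 2.00 M / 800 = 0.002500 M = 2.50 × 10^3 μM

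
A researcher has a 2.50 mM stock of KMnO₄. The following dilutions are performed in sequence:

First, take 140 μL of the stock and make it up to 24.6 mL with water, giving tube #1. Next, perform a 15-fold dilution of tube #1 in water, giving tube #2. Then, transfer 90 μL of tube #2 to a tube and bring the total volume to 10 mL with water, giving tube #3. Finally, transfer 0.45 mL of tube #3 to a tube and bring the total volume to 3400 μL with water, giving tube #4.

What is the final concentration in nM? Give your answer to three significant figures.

Step 1: 140 μL brought to 24.6 mL → factor 24600/140 = 175.71
Step 2: 15-fold → factor 15
Step 3: 90 μL brought to 10 mL → factor 10000/90 = 111.11
Step 4: 0.45 mL brought to 3400 μL → factor 3.4/0.45 = 7.5556
Overall dilution factor = 175.71 × 15 × 111.11 × 7.5556 = 2.2127 × 10^6
Final = 2.50 mM / 2.2127 × 10^6 = 1.130 × 10^-6 mM = 1.13 nM

1.13 nM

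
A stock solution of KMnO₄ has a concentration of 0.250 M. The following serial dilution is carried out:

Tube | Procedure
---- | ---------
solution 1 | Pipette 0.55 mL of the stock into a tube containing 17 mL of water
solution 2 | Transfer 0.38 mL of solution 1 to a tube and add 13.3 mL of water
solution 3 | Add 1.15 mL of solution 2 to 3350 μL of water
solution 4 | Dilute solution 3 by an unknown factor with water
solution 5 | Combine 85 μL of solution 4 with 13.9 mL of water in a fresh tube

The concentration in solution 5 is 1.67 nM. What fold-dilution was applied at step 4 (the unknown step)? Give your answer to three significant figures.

202-fold

Step 1: 0.55 mL + 17 mL = 17.55 mL total → factor 17.55/0.55 = 31.909
Step 2: 0.38 mL + 13.3 mL = 13.68 mL total → factor 13.68/0.38 = 36
Step 3: 1.15 mL + 3350 μL = 4.5 mL total → factor 4.5/1.15 = 3.913
Step 4: unknown factor x
Step 5: 85 μL + 13.9 mL = 13985 μL total → factor 13985/85 = 164.53
Product of known-step factors = 7.3956 × 10^5
Overall factor = 0.250 M / (1.67 nM) = 1.497 × 10^8
x = 1.497 × 10^8 / 7.3956 × 10^5 = 202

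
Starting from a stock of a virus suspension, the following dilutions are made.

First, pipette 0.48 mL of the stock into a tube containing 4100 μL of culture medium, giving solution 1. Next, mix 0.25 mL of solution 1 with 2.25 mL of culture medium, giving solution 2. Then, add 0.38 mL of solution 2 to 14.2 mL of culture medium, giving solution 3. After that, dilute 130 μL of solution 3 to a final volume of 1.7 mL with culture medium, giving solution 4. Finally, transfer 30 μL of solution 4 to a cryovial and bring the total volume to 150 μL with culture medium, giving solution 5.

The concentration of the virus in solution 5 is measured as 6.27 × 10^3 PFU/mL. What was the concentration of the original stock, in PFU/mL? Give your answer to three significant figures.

1.50 × 10^9 PFU/mL

Step 1: 0.48 mL + 4100 μL = 4.58 mL total → factor 4.58/0.48 = 9.5417
Step 2: 0.25 mL + 2.25 mL = 2.5 mL total → factor 2.5/0.25 = 10
Step 3: 0.38 mL + 14.2 mL = 14.58 mL total → factor 14.58/0.38 = 38.368
Step 4: 130 μL brought to 1.7 mL → factor 1700/130 = 13.077
Step 5: 30 μL brought to 150 μL → factor 150/30 = 5
Overall dilution factor = 9.5417 × 10 × 38.368 × 13.077 × 5 = 2.3937 × 10^5
Stock = 6.27 × 10^3 PFU/mL × 2.3937 × 10^5 = 1.50 × 10^9 PFU/mL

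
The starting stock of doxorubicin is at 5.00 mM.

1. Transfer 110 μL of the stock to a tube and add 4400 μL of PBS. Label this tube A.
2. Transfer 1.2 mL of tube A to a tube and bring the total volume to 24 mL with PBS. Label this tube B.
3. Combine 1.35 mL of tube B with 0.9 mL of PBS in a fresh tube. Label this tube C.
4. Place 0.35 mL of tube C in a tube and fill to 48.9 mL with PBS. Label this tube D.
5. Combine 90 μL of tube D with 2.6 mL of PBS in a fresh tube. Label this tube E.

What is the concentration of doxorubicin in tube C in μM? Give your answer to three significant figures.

3.66 μM

Step 1: 110 μL + 4400 μL = 4510 μL total → factor 4510/110 = 41
Step 2: 1.2 mL brought to 24 mL → factor 24/1.2 = 20
Step 3: 1.35 mL + 0.9 mL = 2.25 mL total → factor 2.25/1.35 = 1.6667
Dilution factor through tube C = 41 × 20 × 1.6667 = 1366.7
[tube C] = 5.00 mM / 1366.7 = 0.003659 mM = 3.66 μM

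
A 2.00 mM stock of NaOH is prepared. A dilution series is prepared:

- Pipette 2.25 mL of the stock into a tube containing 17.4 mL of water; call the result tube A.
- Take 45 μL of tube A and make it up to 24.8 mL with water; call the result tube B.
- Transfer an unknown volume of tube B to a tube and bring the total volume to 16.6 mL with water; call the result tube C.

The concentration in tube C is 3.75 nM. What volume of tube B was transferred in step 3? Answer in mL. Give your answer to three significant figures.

Step 1: 2.25 mL + 17.4 mL = 19.65 mL total → factor 19.65/2.25 = 8.7333
Step 2: 45 μL brought to 24.8 mL → factor 24800/45 = 551.11
Step 3: v brought to 16.6 mL → factor = 16.6 mL/v
Product of known-step factors = 4813
Overall factor = 2.00 mM / (3.75 nM) = 5.3333 × 10^5
Step-3 factor = 5.3333 × 10^5 / 4813 = 110.81
v = 16.6 mL / 110.81 = 0.150 mL

0.150 mL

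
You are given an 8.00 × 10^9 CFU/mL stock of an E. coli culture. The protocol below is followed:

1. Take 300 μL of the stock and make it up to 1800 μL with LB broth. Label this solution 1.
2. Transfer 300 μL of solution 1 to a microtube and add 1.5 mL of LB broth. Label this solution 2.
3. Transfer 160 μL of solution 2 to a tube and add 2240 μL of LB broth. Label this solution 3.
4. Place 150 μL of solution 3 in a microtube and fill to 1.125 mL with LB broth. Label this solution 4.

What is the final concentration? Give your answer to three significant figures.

1.98 × 10^6 CFU/mL

Step 1: 300 μL brought to 1800 μL → factor 1800/300 = 6
Step 2: 300 μL + 1.5 mL = 1800 μL total → factor 1800/300 = 6
Step 3: 160 μL + 2240 μL = 2400 μL total → factor 2400/160 = 15
Step 4: 150 μL brought to 1.125 mL → factor 1125/150 = 7.5
Overall dilution factor = 6 × 6 × 15 × 7.5 = 4050
Final = 8.00 × 10^9 CFU/mL / 4050 = 1.98 × 10^6 CFU/mL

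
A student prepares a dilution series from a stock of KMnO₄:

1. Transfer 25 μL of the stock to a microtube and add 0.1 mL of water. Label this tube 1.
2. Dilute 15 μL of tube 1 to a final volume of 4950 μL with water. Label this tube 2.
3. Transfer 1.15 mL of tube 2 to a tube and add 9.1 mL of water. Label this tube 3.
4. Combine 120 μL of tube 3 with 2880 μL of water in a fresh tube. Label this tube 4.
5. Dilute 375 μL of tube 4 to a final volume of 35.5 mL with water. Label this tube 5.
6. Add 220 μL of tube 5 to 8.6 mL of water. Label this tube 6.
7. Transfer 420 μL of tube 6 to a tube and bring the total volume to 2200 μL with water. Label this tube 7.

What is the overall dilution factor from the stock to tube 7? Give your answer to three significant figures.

7.31 × 10^9

Step 1: 25 μL + 0.1 mL = 125 μL total → factor 125/25 = 5
Step 2: 15 μL brought to 4950 μL → factor 4950/15 = 330
Step 3: 1.15 mL + 9.1 mL = 10.25 mL total → factor 10.25/1.15 = 8.913
Step 4: 120 μL + 2880 μL = 3000 μL total → factor 3000/120 = 25
Step 5: 375 μL brought to 35.5 mL → factor 35500/375 = 94.667
Step 6: 220 μL + 8.6 mL = 8820 μL total → factor 8820/220 = 40.091
Step 7: 420 μL brought to 2200 μL → factor 2200/420 = 5.2381
Overall dilution factor = 5 × 330 × 8.913 × 25 × 94.667 × 40.091 × 5.2381 = 7.3091 × 10^9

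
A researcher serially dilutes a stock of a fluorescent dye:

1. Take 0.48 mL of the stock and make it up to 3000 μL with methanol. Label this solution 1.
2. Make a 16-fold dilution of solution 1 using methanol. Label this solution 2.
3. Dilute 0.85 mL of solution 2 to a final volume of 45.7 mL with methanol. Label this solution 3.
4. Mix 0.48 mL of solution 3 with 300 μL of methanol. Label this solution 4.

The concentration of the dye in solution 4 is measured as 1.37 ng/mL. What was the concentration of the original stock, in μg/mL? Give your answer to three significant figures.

12.0 μg/mL

Step 1: 0.48 mL brought to 3000 μL → factor 3/0.48 = 6.25
Step 2: 16-fold → factor 16
Step 3: 0.85 mL brought to 45.7 mL → factor 45.7/0.85 = 53.765
Step 4: 0.48 mL + 300 μL = 0.78 mL total → factor 0.78/0.48 = 1.625
Overall dilution factor = 6.25 × 16 × 53.765 × 1.625 = 8736.8
Stock = 1.37 ng/mL × 8736.8 = 1.197 × 10^4 ng/mL = 12.0 μg/mL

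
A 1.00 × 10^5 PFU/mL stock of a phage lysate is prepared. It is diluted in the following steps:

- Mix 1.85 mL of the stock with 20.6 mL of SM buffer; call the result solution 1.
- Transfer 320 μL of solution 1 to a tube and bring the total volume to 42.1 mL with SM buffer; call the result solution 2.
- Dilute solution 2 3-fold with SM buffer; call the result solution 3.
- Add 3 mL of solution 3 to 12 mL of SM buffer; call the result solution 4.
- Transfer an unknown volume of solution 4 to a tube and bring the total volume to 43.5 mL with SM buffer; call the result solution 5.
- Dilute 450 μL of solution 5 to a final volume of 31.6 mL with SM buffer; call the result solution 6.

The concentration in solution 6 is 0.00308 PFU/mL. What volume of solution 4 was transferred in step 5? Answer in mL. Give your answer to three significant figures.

2.25 mL

Step 1: 1.85 mL + 20.6 mL = 22.45 mL total → factor 22.45/1.85 = 12.135
Step 2: 320 μL brought to 42.1 mL → factor 42100/320 = 131.56
Step 3: 3-fold → factor 3
Step 4: 3 mL + 12 mL = 15 mL total → factor 15/3 = 5
Step 5: v brought to 43.5 mL → factor = 43.5 mL/v
Step 6: 450 μL brought to 31.6 mL → factor 31600/450 = 70.222
Product of known-step factors = 1.6817 × 10^6
Overall factor = 1.00 × 10^5 PFU/mL / (0.00308 PFU/mL) = 3.2468 × 10^7
Step-5 factor = 3.2468 × 10^7 / 1.6817 × 10^6 = 19.307
v = 43.5 mL / 19.307 = 2.25 mL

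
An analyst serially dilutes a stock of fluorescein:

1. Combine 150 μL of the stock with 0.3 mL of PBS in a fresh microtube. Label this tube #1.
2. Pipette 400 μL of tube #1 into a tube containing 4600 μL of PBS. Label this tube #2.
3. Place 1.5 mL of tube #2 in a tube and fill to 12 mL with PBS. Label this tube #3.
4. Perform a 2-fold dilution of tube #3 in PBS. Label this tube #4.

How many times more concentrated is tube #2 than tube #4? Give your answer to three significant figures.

16.0

Step 1: 150 μL + 0.3 mL = 450 μL total → factor 450/150 = 3
Step 2: 400 μL + 4600 μL = 5000 μL total → factor 5000/400 = 12.5
Step 3: 1.5 mL brought to 12 mL → factor 12/1.5 = 8
Step 4: 2-fold → factor 2
Dilution factor to tube #2 = 37.5; to tube #4 = 600
[tube #2]/[tube #4] = (factor to tube #4)/(factor to tube #2) = 600/37.5 = 16.0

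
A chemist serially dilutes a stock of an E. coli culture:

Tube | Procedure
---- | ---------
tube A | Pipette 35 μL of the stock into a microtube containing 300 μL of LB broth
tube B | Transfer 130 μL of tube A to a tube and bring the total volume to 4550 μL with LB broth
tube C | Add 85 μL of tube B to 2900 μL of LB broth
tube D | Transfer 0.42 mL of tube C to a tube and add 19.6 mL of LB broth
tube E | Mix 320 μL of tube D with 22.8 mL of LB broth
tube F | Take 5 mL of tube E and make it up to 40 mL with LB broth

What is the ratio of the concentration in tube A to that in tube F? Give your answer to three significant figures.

3.39 × 10^7

Step 1: 35 μL + 300 μL = 335 μL total → factor 335/35 = 9.5714
Step 2: 130 μL brought to 4550 μL → factor 4550/130 = 35
Step 3: 85 μL + 2900 μL = 2985 μL total → factor 2985/85 = 35.118
Step 4: 0.42 mL + 19.6 mL = 20.02 mL total → factor 20.02/0.42 = 47.667
Step 5: 320 μL + 22.8 mL = 23120 μL total → factor 23120/320 = 72.25
Step 6: 5 mL brought to 40 mL → factor 40/5 = 8
Dilution factor to tube A = 9.5714; to tube F = 3.2413 × 10^8
[tube A]/[tube F] = (factor to tube F)/(factor to tube A) = 3.2413 × 10^8/9.5714 = 3.39 × 10^7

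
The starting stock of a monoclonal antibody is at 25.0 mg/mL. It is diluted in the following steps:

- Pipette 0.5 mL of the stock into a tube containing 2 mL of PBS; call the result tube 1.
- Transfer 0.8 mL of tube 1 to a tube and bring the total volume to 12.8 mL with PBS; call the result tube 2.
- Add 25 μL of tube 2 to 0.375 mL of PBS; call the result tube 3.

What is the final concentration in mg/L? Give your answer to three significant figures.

19.5 mg/L

Step 1: 0.5 mL + 2 mL = 2.5 mL total → factor 2.5/0.5 = 5
Step 2: 0.8 mL brought to 12.8 mL → factor 12.8/0.8 = 16
Step 3: 25 μL + 0.375 mL = 400 μL total → factor 400/25 = 16
Overall dilution factor = 5 × 16 × 16 = 1280
Final = 25.0 mg/mL / 1280 = 0.01953 mg/mL = 19.5 mg/L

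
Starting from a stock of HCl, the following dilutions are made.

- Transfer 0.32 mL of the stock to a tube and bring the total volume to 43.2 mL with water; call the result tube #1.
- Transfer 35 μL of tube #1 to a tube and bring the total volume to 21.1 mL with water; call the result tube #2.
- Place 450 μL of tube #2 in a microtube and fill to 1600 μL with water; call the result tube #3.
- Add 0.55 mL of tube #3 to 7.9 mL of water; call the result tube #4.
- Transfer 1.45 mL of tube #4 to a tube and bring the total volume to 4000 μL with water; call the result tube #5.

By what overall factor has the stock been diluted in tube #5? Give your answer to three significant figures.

Step 1: 0.32 mL brought to 43.2 mL → factor 43.2/0.32 = 135
Step 2: 35 μL brought to 21.1 mL → factor 21100/35 = 602.86
Step 3: 450 μL brought to 1600 μL → factor 1600/450 = 3.5556
Step 4: 0.55 mL + 7.9 mL = 8.45 mL total → factor 8.45/0.55 = 15.364
Step 5: 1.45 mL brought to 4000 μL → factor 4/1.45 = 2.7586
Overall dilution factor = 135 × 602.86 × 3.5556 × 15.364 × 2.7586 = 1.2264 × 10^7

1.23 × 10^7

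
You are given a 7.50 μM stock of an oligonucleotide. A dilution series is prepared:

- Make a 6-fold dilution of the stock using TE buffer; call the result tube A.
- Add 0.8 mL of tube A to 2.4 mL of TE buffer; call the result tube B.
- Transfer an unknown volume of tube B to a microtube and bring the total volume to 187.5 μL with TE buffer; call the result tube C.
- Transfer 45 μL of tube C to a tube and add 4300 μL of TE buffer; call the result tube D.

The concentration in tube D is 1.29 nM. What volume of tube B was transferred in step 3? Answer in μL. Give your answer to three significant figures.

Step 1: 6-fold → factor 6
Step 2: 0.8 mL + 2.4 mL = 3.2 mL total → factor 3.2/0.8 = 4
Step 3: v brought to 187.5 μL → factor = 187.5 μL/v
Step 4: 45 μL + 4300 μL = 4345 μL total → factor 4345/45 = 96.556
Product of known-step factors = 2317.3
Overall factor = 7.50 μM / (1.29 nM) = 5814
Step-3 factor = 5814 / 2317.3 = 2.5089
v = 187.5 μL / 2.5089 = 74.7 μL

74.7 μL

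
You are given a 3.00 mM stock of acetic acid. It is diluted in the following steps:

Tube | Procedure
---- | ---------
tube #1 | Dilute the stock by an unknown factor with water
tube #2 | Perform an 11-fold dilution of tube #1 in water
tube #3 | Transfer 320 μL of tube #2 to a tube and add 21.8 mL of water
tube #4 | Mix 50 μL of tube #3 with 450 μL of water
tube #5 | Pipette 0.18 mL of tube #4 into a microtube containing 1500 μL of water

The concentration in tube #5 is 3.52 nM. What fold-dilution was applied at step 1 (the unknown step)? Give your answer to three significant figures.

Step 1: unknown factor x
Step 2: 11-fold → factor 11
Step 3: 320 μL + 21.8 mL = 22120 μL total → factor 22120/320 = 69.125
Step 4: 50 μL + 450 μL = 500 μL total → factor 500/50 = 10
Step 5: 0.18 mL + 1500 μL = 1.68 mL total → factor 1.68/0.18 = 9.3333
Product of known-step factors = 70968
Overall factor = 3.00 mM / (3.52 nM) = 8.5227 × 10^5
x = 8.5227 × 10^5 / 70968 = 12.0

12.0-fold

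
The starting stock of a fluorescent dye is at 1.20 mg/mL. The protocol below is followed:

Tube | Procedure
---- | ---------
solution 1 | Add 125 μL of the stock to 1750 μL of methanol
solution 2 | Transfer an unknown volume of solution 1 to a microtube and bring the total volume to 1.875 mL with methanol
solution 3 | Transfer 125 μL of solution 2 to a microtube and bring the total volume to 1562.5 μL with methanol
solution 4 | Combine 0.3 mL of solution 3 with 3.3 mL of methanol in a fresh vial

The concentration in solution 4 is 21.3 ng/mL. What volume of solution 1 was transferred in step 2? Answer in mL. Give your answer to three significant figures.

Step 1: 125 μL + 1750 μL = 1875 μL total → factor 1875/125 = 15
Step 2: v brought to 1.875 mL → factor = 1.875 mL/v
Step 3: 125 μL brought to 1562.5 μL → factor 1562.5/125 = 12.5
Step 4: 0.3 mL + 3.3 mL = 3.6 mL total → factor 3.6/0.3 = 12
Product of known-step factors = 2250
Overall factor = 1.20 mg/mL / (21.3 ng/mL) = 56338
Step-2 factor = 56338 / 2250 = 25.039
v = 1.875 mL / 25.039 = 0.0749 mL

0.0749 mL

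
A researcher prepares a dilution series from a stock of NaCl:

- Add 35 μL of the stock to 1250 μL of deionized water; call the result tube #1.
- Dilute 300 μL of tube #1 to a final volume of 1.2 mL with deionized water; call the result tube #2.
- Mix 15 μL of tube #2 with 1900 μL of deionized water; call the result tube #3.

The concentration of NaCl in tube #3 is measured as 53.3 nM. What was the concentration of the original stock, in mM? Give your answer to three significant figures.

0.999 mM

Step 1: 35 μL + 1250 μL = 1285 μL total → factor 1285/35 = 36.714
Step 2: 300 μL brought to 1.2 mL → factor 1200/300 = 4
Step 3: 15 μL + 1900 μL = 1915 μL total → factor 1915/15 = 127.67
Overall dilution factor = 36.714 × 4 × 127.67 = 18749
Stock = 53.3 nM × 18749 = 9.993 × 10^5 nM = 0.999 mM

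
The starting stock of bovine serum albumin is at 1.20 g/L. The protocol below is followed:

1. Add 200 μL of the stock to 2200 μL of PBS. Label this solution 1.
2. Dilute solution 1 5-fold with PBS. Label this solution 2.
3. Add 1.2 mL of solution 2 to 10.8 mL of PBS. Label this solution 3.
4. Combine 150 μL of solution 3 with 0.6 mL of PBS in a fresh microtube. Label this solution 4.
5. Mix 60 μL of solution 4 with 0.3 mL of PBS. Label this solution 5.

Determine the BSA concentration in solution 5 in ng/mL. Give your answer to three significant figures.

66.7 ng/mL

Step 1: 200 μL + 2200 μL = 2400 μL total → factor 2400/200 = 12
Step 2: 5-fold → factor 5
Step 3: 1.2 mL + 10.8 mL = 12 mL total → factor 12/1.2 = 10
Step 4: 150 μL + 0.6 mL = 750 μL total → factor 750/150 = 5
Step 5: 60 μL + 0.3 mL = 360 μL total → factor 360/60 = 6
Overall dilution factor = 12 × 5 × 10 × 5 × 6 = 18000
Final = 1.20 g/L / 18000 = 6.667 × 10^-5 g/L = 66.7 ng/mL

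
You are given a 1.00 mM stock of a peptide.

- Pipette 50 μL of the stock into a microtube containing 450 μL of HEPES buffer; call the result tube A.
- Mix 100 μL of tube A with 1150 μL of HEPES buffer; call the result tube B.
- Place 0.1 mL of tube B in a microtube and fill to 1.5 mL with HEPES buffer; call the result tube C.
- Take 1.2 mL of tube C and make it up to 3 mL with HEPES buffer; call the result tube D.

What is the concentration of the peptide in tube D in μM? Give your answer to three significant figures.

0.213 μM

Step 1: 50 μL + 450 μL = 500 μL total → factor 500/50 = 10
Step 2: 100 μL + 1150 μL = 1250 μL total → factor 1250/100 = 12.5
Step 3: 0.1 mL brought to 1.5 mL → factor 1.5/0.1 = 15
Step 4: 1.2 mL brought to 3 mL → factor 3/1.2 = 2.5
Overall dilution factor = 10 × 12.5 × 15 × 2.5 = 4687.5
Final = 1.00 mM / 4687.5 = 0.0002133 mM = 0.213 μM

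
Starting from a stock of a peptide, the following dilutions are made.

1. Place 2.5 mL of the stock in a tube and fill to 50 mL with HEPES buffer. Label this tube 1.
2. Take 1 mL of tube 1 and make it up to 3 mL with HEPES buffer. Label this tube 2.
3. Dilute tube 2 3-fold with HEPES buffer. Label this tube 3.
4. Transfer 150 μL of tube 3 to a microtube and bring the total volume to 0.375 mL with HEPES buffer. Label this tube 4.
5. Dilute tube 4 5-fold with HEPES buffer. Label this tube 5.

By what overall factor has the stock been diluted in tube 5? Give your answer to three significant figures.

Step 1: 2.5 mL brought to 50 mL → factor 50/2.5 = 20
Step 2: 1 mL brought to 3 mL → factor 3/1 = 3
Step 3: 3-fold → factor 3
Step 4: 150 μL brought to 0.375 mL → factor 375/150 = 2.5
Step 5: 5-fold → factor 5
Overall dilution factor = 20 × 3 × 3 × 2.5 × 5 = 2250

2.25 × 10^3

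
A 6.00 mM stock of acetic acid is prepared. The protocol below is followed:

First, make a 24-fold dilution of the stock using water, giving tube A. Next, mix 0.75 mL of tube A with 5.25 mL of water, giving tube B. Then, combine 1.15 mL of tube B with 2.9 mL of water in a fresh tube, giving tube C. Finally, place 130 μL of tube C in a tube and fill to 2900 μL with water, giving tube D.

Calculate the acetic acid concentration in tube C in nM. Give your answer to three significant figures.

Step 1: 24-fold → factor 24
Step 2: 0.75 mL + 5.25 mL = 6 mL total → factor 6/0.75 = 8
Step 3: 1.15 mL + 2.9 mL = 4.05 mL total → factor 4.05/1.15 = 3.5217
Dilution factor through tube C = 24 × 8 × 3.5217 = 676.17
[tube C] = 6.00 mM / 676.17 = 0.008873 mM = 8.87 × 10^3 nM

8.87 × 10^3 nM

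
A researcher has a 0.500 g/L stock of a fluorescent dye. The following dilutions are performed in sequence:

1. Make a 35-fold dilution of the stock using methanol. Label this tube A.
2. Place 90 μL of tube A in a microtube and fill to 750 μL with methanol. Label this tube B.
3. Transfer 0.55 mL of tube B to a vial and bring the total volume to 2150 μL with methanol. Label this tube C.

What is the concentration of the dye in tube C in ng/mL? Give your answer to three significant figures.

Step 1: 35-fold → factor 35
Step 2: 90 μL brought to 750 μL → factor 750/90 = 8.3333
Step 3: 0.55 mL brought to 2150 μL → factor 2.15/0.55 = 3.9091
Dilution factor through tube C = 35 × 8.3333 × 3.9091 = 1140.2
[tube C] = 0.500 g/L / 1140.2 = 0.0004385 g/L = 439 ng/mL

439 ng/mL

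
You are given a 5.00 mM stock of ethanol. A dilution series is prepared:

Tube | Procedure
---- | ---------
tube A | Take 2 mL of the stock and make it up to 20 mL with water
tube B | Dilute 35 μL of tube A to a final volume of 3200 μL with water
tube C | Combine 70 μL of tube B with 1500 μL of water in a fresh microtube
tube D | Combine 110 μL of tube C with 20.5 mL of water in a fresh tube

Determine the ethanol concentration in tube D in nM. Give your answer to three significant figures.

1.30 nM

Step 1: 2 mL brought to 20 mL → factor 20/2 = 10
Step 2: 35 μL brought to 3200 μL → factor 3200/35 = 91.429
Step 3: 70 μL + 1500 μL = 1570 μL total → factor 1570/70 = 22.429
Step 4: 110 μL + 20.5 mL = 20610 μL total → factor 20610/110 = 187.36
Overall dilution factor = 10 × 91.429 × 22.429 × 187.36 = 3.8421 × 10^6
Final = 5.00 mM / 3.8421 × 10^6 = 1.301 × 10^-6 mM = 1.30 nM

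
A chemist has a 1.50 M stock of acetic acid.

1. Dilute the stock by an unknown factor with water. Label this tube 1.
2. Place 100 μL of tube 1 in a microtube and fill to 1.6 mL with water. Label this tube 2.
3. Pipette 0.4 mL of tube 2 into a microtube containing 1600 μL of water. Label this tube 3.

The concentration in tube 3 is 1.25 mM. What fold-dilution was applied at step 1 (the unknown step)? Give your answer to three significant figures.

15.0-fold

Step 1: unknown factor x
Step 2: 100 μL brought to 1.6 mL → factor 1600/100 = 16
Step 3: 0.4 mL + 1600 μL = 2 mL total → factor 2/0.4 = 5
Product of known-step factors = 80
Overall factor = 1.50 M / (1.25 mM) = 1200
x = 1200 / 80 = 15.0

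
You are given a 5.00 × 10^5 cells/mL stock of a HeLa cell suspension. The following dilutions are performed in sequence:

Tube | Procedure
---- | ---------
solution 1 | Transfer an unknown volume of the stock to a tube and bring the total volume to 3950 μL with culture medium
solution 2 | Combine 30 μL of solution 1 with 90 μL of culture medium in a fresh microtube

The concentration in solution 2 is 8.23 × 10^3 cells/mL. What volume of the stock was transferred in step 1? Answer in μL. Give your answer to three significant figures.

260 μL

Step 1: v brought to 3950 μL → factor = 3950 μL/v
Step 2: 30 μL + 90 μL = 120 μL total → factor 120/30 = 4
Product of known-step factors = 4
Overall factor = 5.00 × 10^5 cells/mL / (8.23 × 10^3 cells/mL) = 60.753
Step-1 factor = 60.753 / 4 = 15.188
v = 3950 μL / 15.188 = 260 μL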